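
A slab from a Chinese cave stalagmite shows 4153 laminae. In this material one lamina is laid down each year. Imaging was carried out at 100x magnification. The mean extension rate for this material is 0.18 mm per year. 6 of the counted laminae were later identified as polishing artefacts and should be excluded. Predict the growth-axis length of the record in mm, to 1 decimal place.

After corrections the count is 4153 − 6 = 4147 laminae.
4147 years at 0.18 mm/year gives 0.18 × 4147 = 746.5 mm.

746.5 mm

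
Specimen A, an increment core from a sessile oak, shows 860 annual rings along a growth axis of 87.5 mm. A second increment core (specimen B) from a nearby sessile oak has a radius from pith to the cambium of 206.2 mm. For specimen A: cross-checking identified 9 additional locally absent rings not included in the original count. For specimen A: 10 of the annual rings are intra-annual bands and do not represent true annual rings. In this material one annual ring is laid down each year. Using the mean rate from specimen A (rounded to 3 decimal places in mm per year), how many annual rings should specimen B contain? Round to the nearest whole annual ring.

Specimen A: correcting the raw count gives 860 − 10 + 9 = 859 true annual rings.
A: Mean rate = 87.5 mm / 859 years ≈ 0.102 mm/yr.
Specimen B: 206.2 mm / 0.102 mm per year = 2021.57 years ≈ 2022 annual rings.

2022 annual rings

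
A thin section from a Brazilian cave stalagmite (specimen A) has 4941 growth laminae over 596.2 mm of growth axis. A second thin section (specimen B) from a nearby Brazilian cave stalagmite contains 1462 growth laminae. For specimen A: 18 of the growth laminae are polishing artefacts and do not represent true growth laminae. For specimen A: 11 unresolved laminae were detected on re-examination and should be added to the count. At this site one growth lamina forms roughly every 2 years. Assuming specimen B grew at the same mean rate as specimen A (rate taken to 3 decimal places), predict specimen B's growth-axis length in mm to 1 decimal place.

Specimen A: adjusted count: 4941 − 18 + 11 = 4934 growth laminae.
Specimen A: multiplying by 2 years per growth lamina: 4934 × 2 = 9868 years.
A: Extension rate ≈ 596.2 / 9868 = 0.060 mm/yr.
Specimen B: multiplying by 2 years per growth lamina: 1462 × 2 = 2924 years. B's length ≈ 0.060 × 2924 = 175.4 mm.

175.4 mm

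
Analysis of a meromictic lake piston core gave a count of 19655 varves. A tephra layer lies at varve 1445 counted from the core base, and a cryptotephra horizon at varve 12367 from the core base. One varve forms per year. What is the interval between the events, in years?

10922 yr

The two markers are separated by 12367 − 1445 = 10922 varves.
At one varve per year, 10922 years elapsed between them.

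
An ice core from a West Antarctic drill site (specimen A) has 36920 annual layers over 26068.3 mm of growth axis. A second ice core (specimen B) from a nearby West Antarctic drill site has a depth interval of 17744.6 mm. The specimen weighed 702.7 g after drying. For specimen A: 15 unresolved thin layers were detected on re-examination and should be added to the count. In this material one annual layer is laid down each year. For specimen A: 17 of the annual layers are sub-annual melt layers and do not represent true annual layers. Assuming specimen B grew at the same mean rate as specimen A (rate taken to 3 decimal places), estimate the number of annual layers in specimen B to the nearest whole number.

Specimen A: adjusted count: 36920 − 17 + 15 = 36918 annual layers.
A: Extension rate ≈ 26068.3 / 36918 = 0.706 mm/yr.
For B, 17744.6 / 0.706 = 25133.99 years ≈ 25134 annual layers.

25134 annual layers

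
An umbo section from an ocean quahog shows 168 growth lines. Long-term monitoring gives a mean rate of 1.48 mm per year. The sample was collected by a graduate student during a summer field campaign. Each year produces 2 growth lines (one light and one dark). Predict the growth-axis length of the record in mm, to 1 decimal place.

124.3 mm

168 growth lines at 2 per year is 168 / 2 = 84 years.
Predicted length = 1.48 mm/year × 84 years = 124.3 mm.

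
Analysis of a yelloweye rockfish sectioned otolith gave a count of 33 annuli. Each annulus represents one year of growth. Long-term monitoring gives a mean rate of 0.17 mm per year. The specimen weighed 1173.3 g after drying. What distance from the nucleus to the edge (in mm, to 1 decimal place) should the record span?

5.6 mm

33 years of growth are recorded.
Predicted length = 0.17 mm/year × 33 years = 5.6 mm.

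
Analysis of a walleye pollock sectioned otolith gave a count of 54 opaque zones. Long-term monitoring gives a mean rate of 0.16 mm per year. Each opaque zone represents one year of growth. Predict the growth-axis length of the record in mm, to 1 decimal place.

8.6 mm

54 years of growth are recorded.
54 years at 0.16 mm/year gives 0.16 × 54 = 8.6 mm.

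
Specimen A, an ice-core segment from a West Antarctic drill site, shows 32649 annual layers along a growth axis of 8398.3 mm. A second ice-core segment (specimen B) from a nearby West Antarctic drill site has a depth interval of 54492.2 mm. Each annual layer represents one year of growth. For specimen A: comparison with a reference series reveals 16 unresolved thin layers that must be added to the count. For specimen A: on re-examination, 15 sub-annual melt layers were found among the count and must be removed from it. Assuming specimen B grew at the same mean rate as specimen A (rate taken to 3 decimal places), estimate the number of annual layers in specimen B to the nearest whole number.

Specimen A: adjusted count: 32649 − 15 + 16 = 32650 annual layers.
A: 8398.3 mm over 32650 years gives 8398.3 / 32650 ≈ 0.257 mm/yr.
For B, 54492.2 / 0.257 = 212031.91 years ≈ 212032 annual layers.

212032 annual layers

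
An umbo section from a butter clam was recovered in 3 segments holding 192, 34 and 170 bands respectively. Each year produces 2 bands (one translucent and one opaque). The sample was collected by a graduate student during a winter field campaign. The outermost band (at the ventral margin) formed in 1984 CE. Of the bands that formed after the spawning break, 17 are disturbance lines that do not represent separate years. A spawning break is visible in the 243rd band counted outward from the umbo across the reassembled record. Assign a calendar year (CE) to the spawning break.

1916 CE

Total bands = 192 + 34 + 170 = 396.
396 − 243 = 153 bands lie beyond the spawning break toward the ventral margin.
Removing the 17 false bands leaves 153 − 17 = 136 true bands beyond the spawning break.
With 2 bands per year, 136 / 2 = 68 years.
The band at the ventral margin is 1984 CE, so the spawning break dates to 1984 − 68 = 1916 CE.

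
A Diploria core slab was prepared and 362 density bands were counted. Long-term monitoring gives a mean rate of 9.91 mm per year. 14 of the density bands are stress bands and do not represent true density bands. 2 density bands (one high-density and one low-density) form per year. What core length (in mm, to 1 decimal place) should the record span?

1724.3 mm

Correcting the raw count gives 362 − 14 = 348 true density bands.
Dividing by 2 density bands per year: 348 / 2 = 174 years.
Predicted length = 9.91 mm/year × 174 years = 1724.3 mm.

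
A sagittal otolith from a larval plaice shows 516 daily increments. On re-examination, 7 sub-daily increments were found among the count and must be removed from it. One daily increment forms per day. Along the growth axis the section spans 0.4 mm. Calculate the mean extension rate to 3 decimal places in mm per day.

Adjusted count: 516 − 7 = 509 daily increments.
0.4 mm over 509 days gives 0.4 / 509 ≈ 0.001 mm per day.

0.001 mm per day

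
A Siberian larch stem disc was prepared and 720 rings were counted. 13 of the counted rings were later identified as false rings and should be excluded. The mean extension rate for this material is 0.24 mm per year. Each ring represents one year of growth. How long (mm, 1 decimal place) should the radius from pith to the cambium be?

169.7 mm

Correcting the raw count gives 720 − 13 = 707 true rings.
Predicted length = 0.24 mm/year × 707 years = 169.7 mm.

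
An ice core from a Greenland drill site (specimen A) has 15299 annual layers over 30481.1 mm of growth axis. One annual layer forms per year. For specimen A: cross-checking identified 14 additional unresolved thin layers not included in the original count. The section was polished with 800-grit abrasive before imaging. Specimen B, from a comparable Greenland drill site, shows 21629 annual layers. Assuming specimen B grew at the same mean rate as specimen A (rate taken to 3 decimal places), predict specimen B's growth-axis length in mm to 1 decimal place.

43063.3 mm

Specimen A: adjusted count: 15299 + 14 = 15313 annual layers.
A: Extension rate ≈ 30481.1 / 15313 = 1.991 mm per year.
B's length ≈ 1.991 × 21629 = 43063.3 mm.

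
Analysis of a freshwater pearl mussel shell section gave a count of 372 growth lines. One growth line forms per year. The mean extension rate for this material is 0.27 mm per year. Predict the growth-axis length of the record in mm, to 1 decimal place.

372 years of growth are recorded.
Predicted length = 0.27 mm/year × 372 years = 100.4 mm.

100.4 mm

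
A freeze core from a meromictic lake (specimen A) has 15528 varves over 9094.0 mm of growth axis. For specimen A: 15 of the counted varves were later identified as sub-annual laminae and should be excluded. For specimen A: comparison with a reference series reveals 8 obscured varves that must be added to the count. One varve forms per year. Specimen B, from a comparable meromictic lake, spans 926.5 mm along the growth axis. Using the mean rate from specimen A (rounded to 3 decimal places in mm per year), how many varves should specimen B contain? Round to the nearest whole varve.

Specimen A: after corrections the count is 15528 − 15 + 8 = 15521 varves.
A: Mean rate = 9094.0 mm / 15521 years ≈ 0.586 mm/yr.
B spans 926.5 / 0.586 = 1581.06 years ≈ 1581 varves.

1581 varves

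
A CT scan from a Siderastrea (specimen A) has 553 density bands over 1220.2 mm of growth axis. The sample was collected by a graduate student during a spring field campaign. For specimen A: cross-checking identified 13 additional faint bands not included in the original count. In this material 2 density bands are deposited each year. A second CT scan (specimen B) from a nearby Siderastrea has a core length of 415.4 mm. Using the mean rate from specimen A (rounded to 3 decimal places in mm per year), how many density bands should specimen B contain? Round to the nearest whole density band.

193 density bands

Specimen A: true density band count = 553 + 13 = 566.
Specimen A: 566 density bands at 2 per year is 566 / 2 = 283 years.
A: 1220.2 mm over 283 years gives 1220.2 / 283 ≈ 4.312 mm/year.
For B, 415.4 / 4.312 = 96.34 years; at 2 density bands per year that is 96.34 × 2 ≈ 193 density bands.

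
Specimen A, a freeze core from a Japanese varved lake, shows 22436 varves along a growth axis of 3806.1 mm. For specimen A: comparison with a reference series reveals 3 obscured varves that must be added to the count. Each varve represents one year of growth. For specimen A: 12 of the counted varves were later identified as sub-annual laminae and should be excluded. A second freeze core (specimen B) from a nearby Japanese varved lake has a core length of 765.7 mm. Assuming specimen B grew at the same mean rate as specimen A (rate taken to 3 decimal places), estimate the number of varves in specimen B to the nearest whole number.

4504 varves

Specimen A: correcting the raw count gives 22436 − 12 + 3 = 22427 true varves.
A: Mean rate = 3806.1 mm / 22427 years ≈ 0.170 mm/year.
For B, 765.7 / 0.170 = 4504.12 years ≈ 4504 varves.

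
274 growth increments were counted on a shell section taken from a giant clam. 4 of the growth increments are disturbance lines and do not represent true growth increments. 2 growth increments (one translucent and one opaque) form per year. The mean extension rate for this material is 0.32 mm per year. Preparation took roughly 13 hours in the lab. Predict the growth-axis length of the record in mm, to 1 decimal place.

43.2 mm

Correcting the raw count gives 274 − 4 = 270 true growth increments.
270 growth increments at 2 per year is 270 / 2 = 135 years.
Predicted length = 0.32 mm/year × 135 years = 43.2 mm.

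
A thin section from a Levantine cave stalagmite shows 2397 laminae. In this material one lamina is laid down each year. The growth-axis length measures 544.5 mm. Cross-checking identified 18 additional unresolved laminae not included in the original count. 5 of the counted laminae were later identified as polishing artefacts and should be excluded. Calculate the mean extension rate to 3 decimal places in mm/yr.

After corrections the count is 2397 − 5 + 18 = 2410 laminae.
Extension rate ≈ 544.5 / 2410 = 0.226 mm/yr.

0.226 mm/yr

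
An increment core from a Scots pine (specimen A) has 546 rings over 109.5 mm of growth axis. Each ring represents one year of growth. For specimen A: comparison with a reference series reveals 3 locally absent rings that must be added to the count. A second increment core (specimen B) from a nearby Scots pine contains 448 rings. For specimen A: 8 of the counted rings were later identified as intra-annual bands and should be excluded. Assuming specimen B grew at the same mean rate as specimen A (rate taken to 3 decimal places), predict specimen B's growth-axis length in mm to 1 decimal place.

Specimen A: true ring count = 546 − 8 + 3 = 541.
A: Mean rate = 109.5 mm / 541 years ≈ 0.202 mm per year.
For B, 0.202 mm/year × 448 years = 90.5 mm.

90.5 mm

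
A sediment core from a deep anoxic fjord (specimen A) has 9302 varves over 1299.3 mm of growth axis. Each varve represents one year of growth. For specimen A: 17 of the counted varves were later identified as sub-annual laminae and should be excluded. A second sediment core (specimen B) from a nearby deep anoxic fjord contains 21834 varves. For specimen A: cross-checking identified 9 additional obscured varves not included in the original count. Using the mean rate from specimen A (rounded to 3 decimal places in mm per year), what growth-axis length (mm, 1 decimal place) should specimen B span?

3056.8 mm

Specimen A: adjusted count: 9302 − 17 + 9 = 9294 varves.
A: Extension rate ≈ 1299.3 / 9294 = 0.140 mm per year.
Length of B = 0.140 × 21834 = 3056.8 mm.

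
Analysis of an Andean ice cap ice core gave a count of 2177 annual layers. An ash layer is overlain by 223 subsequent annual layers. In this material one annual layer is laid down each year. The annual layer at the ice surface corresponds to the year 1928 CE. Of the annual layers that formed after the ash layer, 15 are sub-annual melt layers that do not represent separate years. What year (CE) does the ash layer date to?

There are 223 annual layers younger than the ash layer.
Excluding 15 false annual layers: 223 − 15 = 208.
1928 − 208 = 1720 CE.

1720 CE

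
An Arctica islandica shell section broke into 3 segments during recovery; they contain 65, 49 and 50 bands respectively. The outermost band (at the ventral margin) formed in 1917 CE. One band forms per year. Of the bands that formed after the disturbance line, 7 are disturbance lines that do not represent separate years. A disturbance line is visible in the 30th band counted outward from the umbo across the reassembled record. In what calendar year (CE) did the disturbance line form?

1790 CE

Total bands = 65 + 49 + 50 = 164.
The disturbance line sits at band 30 from the umbo, so 164 − 30 = 134 bands formed after it.
134 − 7 false = 127 true bands after the disturbance line.
The band at the ventral margin is 1917 CE, so the disturbance line dates to 1917 − 127 = 1790 CE.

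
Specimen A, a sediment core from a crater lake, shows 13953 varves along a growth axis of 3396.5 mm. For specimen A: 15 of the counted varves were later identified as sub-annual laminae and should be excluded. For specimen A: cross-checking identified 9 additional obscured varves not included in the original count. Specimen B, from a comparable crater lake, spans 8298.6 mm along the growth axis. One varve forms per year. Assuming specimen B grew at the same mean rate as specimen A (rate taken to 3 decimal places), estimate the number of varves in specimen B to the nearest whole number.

Specimen A: true varve count = 13953 − 15 + 9 = 13947.
A: Extension rate ≈ 3396.5 / 13947 = 0.244 mm per year.
B spans 8298.6 / 0.244 = 34010.66 years ≈ 34011 varves.

34011 varves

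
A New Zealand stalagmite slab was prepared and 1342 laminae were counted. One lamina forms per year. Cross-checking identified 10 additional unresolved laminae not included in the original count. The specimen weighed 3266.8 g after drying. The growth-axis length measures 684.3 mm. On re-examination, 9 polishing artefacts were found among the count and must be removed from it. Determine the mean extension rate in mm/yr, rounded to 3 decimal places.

After corrections the count is 1342 − 9 + 10 = 1343 laminae.
Extension rate ≈ 684.3 / 1343 = 0.510 mm/yr.

0.510 mm/yr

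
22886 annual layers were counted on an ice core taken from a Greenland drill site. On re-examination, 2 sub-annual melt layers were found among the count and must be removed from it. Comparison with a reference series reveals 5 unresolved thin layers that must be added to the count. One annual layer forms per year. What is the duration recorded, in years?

After corrections the count is 22886 − 2 + 5 = 22889 annual layers.
At one annual layer per year, that is 22889 years.

22889 years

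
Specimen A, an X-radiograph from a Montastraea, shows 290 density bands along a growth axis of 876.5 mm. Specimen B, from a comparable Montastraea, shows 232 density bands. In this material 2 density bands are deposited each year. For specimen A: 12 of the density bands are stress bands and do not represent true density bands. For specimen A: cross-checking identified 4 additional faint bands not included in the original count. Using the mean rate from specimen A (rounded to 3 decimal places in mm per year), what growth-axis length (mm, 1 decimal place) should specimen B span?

Specimen A: after corrections the count is 290 − 12 + 4 = 282 density bands.
Specimen A: with 2 density bands per year, 282 / 2 = 141 years.
A: Extension rate ≈ 876.5 / 141 = 6.216 mm/year.
Specimen B: dividing by 2 density bands per year: 232 / 2 = 116 years. Length of B = 6.216 × 116 = 721.1 mm.

721.1 mm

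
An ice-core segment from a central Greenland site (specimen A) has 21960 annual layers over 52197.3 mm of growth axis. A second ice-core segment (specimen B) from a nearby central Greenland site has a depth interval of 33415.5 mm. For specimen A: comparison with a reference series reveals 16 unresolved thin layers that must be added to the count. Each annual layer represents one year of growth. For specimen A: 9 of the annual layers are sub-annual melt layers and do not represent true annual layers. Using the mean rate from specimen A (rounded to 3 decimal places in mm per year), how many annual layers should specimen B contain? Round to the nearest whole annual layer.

14064 annual layers

Specimen A: true annual layer count = 21960 − 9 + 16 = 21967.
A: Mean rate = 52197.3 mm / 21967 years ≈ 2.376 mm/yr.
Specimen B: 33415.5 mm / 2.376 mm per year = 14063.76 years ≈ 14064 annual layers.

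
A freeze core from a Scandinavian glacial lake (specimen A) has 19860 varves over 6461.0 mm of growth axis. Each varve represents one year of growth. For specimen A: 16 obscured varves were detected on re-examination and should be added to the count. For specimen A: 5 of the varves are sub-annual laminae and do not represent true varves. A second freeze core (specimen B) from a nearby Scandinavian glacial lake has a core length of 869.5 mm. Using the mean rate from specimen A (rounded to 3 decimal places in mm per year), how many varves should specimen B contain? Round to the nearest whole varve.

Specimen A: adjusted count: 19860 − 5 + 16 = 19871 varves.
A: Mean rate = 6461.0 mm / 19871 years ≈ 0.325 mm/yr.
Specimen B: 869.5 mm / 0.325 mm per year = 2675.38 years ≈ 2675 varves.

2675 varves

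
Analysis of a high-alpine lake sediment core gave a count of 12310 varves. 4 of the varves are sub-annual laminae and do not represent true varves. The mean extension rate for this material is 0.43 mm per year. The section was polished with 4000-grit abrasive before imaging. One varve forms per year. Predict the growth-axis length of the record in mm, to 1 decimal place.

5291.6 mm

After corrections the count is 12310 − 4 = 12306 varves.
Predicted length = 0.43 mm/year × 12306 years = 5291.6 mm.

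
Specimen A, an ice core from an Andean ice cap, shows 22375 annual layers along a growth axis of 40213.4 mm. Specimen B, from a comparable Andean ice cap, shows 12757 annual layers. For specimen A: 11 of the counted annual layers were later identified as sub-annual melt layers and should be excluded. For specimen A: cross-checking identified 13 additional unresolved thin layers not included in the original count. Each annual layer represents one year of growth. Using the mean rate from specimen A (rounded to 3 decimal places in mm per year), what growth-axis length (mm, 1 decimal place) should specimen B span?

22924.3 mm

Specimen A: correcting the raw count gives 22375 − 11 + 13 = 22377 true annual layers.
A: 40213.4 mm over 22377 years gives 40213.4 / 22377 ≈ 1.797 mm per year.
Length of B = 1.797 × 12757 = 22924.3 mm.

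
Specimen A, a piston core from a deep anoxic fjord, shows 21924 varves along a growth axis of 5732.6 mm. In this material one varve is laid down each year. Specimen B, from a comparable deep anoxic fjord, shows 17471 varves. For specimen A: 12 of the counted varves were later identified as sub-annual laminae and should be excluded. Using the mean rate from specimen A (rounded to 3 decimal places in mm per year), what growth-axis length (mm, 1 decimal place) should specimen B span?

Specimen A: correcting the raw count gives 21924 − 12 = 21912 true varves.
A: Extension rate ≈ 5732.6 / 21912 = 0.262 mm per year.
B's length ≈ 0.262 × 17471 = 4577.4 mm.

4577.4 mm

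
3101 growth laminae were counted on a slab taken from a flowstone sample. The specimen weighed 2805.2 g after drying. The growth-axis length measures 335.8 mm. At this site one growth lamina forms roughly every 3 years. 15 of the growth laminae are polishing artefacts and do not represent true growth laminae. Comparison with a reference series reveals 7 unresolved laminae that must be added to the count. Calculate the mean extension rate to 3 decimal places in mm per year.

0.036 mm per year

True growth lamina count = 3101 − 15 + 7 = 3093.
3093 growth laminae at 3 years each span 3093 × 3 = 9279 years.
335.8 mm over 9279 years gives 335.8 / 9279 ≈ 0.036 mm per year.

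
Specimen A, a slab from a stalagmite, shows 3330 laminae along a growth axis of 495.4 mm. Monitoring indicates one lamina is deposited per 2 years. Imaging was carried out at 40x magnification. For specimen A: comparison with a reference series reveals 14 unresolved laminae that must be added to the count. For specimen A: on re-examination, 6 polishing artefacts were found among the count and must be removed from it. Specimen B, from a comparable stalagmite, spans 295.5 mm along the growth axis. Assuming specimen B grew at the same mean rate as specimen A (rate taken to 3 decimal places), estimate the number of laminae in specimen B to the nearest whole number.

1997 laminae

Specimen A: after corrections the count is 3330 − 6 + 14 = 3338 laminae.
Specimen A: multiplying by 2 years per lamina: 3338 × 2 = 6676 years.
A: 495.4 mm over 6676 years gives 495.4 / 6676 ≈ 0.074 mm per year.
Specimen B: 295.5 mm / 0.074 mm per year = 3993.24 years; at 2 years per lamina that is 3993.24 / 2 ≈ 1997 laminae.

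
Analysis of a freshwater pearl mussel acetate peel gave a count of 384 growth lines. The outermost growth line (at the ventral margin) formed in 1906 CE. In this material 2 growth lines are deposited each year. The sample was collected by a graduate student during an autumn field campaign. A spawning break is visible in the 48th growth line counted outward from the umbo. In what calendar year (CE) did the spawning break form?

Between growth line 48 and the ventral margin there are 384 − 48 = 336 growth lines.
With 2 growth lines per year, 336 / 2 = 168 years.
Counting back 168 years from 1906 CE places the spawning break in 1906 − 168 = 1738 CE.

1738 CE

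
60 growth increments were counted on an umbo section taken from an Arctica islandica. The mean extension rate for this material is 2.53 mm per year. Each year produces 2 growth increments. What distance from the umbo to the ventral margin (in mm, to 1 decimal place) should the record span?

75.9 mm

60 growth increments at 2 per year is 60 / 2 = 30 years.
Predicted length = 2.53 mm/year × 30 years = 75.9 mm.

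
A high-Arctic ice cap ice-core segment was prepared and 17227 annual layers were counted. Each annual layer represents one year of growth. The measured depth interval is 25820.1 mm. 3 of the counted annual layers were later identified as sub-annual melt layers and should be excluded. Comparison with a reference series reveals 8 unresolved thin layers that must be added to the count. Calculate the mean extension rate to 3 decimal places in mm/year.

True annual layer count = 17227 − 3 + 8 = 17232.
Mean rate = 25820.1 mm / 17232 years ≈ 1.498 mm/year.

1.498 mm/year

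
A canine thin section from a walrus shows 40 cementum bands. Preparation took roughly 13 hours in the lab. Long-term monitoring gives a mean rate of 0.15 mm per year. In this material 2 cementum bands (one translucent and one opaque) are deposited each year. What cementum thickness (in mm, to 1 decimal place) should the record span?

With 2 cementum bands per year, 40 / 2 = 20 years.
Length ≈ 0.15 × 20 = 3.0 mm.

3.0 mm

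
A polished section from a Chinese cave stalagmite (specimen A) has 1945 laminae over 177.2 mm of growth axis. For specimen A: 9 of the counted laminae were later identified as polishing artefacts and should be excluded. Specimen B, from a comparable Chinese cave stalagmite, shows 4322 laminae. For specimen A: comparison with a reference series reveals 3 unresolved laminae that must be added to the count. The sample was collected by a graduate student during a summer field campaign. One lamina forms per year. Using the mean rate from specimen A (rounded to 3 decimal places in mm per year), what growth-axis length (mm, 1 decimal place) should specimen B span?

393.3 mm

Specimen A: correcting the raw count gives 1945 − 9 + 3 = 1939 true laminae.
A: Mean rate = 177.2 mm / 1939 years ≈ 0.091 mm/yr.
For B, 0.091 mm/year × 4322 years = 393.3 mm.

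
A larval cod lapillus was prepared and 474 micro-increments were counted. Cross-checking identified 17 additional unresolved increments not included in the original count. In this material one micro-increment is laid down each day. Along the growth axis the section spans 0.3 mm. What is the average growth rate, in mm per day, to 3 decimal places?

0.001 mm per day

Adjusted count: 474 + 17 = 491 micro-increments.
Extension rate ≈ 0.3 / 491 = 0.001 mm per day.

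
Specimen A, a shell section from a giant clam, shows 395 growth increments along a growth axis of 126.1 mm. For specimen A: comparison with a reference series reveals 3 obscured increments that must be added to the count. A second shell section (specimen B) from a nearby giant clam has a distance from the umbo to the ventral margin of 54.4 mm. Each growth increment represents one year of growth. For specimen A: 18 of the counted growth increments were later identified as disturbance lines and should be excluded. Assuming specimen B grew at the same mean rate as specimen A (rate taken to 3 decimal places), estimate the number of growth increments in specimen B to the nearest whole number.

Specimen A: true growth increment count = 395 − 18 + 3 = 380.
A: Extension rate ≈ 126.1 / 380 = 0.332 mm/yr.
B spans 54.4 / 0.332 = 163.86 years ≈ 164 growth increments.

164 growth increments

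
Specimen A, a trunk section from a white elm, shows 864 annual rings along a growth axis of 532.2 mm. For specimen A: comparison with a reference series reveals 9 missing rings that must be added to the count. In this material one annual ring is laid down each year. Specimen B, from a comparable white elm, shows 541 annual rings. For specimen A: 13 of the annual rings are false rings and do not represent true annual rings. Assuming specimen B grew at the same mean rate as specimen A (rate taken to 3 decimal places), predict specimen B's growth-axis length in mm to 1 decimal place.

334.9 mm

Specimen A: adjusted count: 864 − 13 + 9 = 860 annual rings.
A: 532.2 mm over 860 years gives 532.2 / 860 ≈ 0.619 mm/year.
Length of B = 0.619 × 541 = 334.9 mm.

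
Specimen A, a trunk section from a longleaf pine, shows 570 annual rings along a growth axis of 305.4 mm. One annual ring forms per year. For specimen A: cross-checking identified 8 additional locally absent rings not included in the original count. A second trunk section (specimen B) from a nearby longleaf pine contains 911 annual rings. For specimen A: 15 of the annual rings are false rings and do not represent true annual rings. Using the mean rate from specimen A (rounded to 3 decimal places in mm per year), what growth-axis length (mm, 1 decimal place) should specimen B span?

493.8 mm

Specimen A: adjusted count: 570 − 15 + 8 = 563 annual rings.
A: 305.4 mm over 563 years gives 305.4 / 563 ≈ 0.542 mm/year.
B's length ≈ 0.542 × 911 = 493.8 mm.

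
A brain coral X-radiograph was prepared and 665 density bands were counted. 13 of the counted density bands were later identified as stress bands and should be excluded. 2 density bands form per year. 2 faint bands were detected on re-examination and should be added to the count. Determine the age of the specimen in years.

327 years

After corrections the count is 665 − 13 + 2 = 654 density bands.
With 2 density bands per year, 654 / 2 = 327 years.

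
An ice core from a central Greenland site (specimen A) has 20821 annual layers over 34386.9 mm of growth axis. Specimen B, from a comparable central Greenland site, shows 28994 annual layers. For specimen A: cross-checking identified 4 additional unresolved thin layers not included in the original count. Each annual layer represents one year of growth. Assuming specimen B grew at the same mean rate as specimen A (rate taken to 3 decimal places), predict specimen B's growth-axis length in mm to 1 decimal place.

Specimen A: after corrections the count is 20821 + 4 = 20825 annual layers.
A: Extension rate ≈ 34386.9 / 20825 = 1.651 mm/yr.
B's length ≈ 1.651 × 28994 = 47869.1 mm.

47869.1 mm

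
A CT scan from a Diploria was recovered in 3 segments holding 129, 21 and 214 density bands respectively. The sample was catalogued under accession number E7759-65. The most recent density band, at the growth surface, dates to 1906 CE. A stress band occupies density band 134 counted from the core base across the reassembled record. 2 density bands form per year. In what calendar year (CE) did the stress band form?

Total density bands = 129 + 21 + 214 = 364.
364 − 134 = 230 density bands lie beyond the stress band toward the growth surface.
Dividing by 2 density bands per year: 230 / 2 = 115 years.
1906 − 115 = 1791 CE.

1791 CE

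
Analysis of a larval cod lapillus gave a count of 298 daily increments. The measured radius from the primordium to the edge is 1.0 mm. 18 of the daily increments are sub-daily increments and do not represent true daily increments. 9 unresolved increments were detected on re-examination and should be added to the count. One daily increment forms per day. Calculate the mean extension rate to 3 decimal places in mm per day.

True daily increment count = 298 − 18 + 9 = 289.
Extension rate ≈ 1.0 / 289 = 0.003 mm per day.

0.003 mm per day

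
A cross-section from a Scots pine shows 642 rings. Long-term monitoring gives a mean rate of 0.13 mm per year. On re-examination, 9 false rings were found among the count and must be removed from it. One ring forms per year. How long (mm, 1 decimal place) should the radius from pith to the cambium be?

82.3 mm

Adjusted count: 642 − 9 = 633 rings.
Predicted length = 0.13 mm/year × 633 years = 82.3 mm.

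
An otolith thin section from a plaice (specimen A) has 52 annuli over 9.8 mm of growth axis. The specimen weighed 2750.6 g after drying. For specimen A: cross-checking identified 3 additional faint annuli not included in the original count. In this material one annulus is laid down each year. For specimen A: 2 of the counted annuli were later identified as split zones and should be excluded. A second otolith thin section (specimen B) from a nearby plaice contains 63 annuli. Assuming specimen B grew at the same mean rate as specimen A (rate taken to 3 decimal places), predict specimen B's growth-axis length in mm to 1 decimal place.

11.7 mm

Specimen A: correcting the raw count gives 52 − 2 + 3 = 53 true annuli.
A: Mean rate = 9.8 mm / 53 years ≈ 0.185 mm per year.
For B, 0.185 mm/year × 63 years = 11.7 mm.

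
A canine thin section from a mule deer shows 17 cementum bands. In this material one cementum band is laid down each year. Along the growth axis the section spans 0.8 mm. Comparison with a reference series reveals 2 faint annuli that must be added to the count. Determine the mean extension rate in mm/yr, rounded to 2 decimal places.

Correcting the raw count gives 17 + 2 = 19 true cementum bands.
Mean rate = 0.8 mm / 19 years ≈ 0.04 mm/yr.

0.04 mm/yr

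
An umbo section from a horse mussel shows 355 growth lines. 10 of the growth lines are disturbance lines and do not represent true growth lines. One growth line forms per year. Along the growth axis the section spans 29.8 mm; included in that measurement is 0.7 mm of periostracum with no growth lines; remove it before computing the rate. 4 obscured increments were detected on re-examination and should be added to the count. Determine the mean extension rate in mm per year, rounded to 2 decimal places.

True growth line count = 355 − 10 + 4 = 349.
Removing the 0.7 mm offcut leaves 29.8 − 0.7 = 29.1 mm.
29.1 mm over 349 years gives 29.1 / 349 ≈ 0.08 mm per year.

0.08 mm per year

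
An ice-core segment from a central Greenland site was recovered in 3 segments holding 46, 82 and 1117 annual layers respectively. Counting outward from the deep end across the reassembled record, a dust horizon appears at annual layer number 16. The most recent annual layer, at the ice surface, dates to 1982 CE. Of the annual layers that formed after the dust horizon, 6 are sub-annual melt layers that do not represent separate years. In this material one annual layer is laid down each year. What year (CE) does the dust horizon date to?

Total annual layers = 46 + 82 + 1117 = 1245.
Between annual layer 16 and the ice surface there are 1245 − 16 = 1229 annual layers.
Removing the 6 false annual layers leaves 1229 − 6 = 1223 true annual layers beyond the dust horizon.
Counting back 1223 years from 1982 CE places the dust horizon in 1982 − 1223 = 759 CE.

759 CE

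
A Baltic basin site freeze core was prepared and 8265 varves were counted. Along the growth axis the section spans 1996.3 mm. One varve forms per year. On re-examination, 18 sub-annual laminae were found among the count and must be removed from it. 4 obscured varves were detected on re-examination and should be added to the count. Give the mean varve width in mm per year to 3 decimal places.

Correcting the raw count gives 8265 − 18 + 4 = 8251 true varves.
1996.3 mm over 8251 years gives 1996.3 / 8251 ≈ 0.242 mm per year.

0.242 mm per year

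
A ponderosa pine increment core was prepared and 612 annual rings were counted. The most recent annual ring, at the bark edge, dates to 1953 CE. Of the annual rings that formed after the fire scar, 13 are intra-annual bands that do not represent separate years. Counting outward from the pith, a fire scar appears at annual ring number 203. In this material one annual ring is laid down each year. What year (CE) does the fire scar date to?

1557 CE

Between annual ring 203 and the bark edge there are 612 − 203 = 409 annual rings.
Excluding 13 false annual rings: 409 − 13 = 396.
Counting back 396 years from 1953 CE places the fire scar in 1953 − 396 = 1557 CE.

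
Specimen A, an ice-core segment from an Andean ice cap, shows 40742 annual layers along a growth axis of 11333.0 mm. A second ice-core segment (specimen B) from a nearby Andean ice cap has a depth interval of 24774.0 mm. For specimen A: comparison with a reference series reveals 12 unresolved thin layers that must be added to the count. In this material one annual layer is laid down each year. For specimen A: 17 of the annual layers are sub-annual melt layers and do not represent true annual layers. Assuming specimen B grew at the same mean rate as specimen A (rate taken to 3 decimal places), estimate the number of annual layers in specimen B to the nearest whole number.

Specimen A: adjusted count: 40742 − 17 + 12 = 40737 annual layers.
A: Mean rate = 11333.0 mm / 40737 years ≈ 0.278 mm/year.
B spans 24774.0 / 0.278 = 89115.11 years ≈ 89115 annual layers.

89115 annual layers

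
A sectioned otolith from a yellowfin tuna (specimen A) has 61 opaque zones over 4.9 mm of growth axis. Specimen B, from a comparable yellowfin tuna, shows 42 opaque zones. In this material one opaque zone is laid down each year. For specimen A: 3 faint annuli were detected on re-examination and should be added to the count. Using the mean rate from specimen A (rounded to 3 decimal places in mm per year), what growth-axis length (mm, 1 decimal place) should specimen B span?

3.2 mm

Specimen A: after corrections the count is 61 + 3 = 64 opaque zones.
A: Extension rate ≈ 4.9 / 64 = 0.077 mm/year.
For B, 0.077 mm/year × 42 years = 3.2 mm.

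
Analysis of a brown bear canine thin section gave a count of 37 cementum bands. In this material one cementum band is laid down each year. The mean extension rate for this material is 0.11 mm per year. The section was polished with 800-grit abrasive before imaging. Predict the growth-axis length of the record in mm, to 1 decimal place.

4.1 mm

37 years of growth are recorded.
Length ≈ 0.11 × 37 = 4.1 mm.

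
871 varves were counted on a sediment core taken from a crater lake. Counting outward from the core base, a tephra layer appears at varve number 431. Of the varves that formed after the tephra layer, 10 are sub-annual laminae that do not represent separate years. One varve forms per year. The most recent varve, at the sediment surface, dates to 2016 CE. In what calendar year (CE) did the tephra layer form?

1586 CE

871 − 431 = 440 varves lie beyond the tephra layer toward the sediment surface.
Excluding 10 false varves: 440 − 10 = 430.
2016 − 430 = 1586 CE.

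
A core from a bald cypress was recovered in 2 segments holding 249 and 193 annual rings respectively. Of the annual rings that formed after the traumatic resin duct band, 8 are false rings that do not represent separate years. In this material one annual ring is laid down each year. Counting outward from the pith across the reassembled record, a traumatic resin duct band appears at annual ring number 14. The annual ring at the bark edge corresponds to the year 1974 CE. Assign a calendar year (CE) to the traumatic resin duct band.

Total annual rings = 249 + 193 = 442.
Between annual ring 14 and the bark edge there are 442 − 14 = 428 annual rings.
Removing the 8 false annual rings leaves 428 − 8 = 420 true annual rings beyond the traumatic resin duct band.
Counting back 420 years from 1974 CE places the traumatic resin duct band in 1974 − 420 = 1554 CE.

1554 CE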